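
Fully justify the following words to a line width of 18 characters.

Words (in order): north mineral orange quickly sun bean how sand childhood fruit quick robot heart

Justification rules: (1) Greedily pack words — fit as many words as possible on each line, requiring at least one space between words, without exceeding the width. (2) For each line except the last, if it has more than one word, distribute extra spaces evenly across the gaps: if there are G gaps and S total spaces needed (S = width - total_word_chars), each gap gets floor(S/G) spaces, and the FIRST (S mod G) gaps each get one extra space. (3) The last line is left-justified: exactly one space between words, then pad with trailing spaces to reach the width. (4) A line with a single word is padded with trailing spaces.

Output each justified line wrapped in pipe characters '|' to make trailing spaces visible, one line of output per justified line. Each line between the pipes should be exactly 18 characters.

Line 1: ['north', 'mineral'] (min_width=13, slack=5)
Line 2: ['orange', 'quickly', 'sun'] (min_width=18, slack=0)
Line 3: ['bean', 'how', 'sand'] (min_width=13, slack=5)
Line 4: ['childhood', 'fruit'] (min_width=15, slack=3)
Line 5: ['quick', 'robot', 'heart'] (min_width=17, slack=1)

Answer: |north      mineral|
|orange quickly sun|
|bean    how   sand|
|childhood    fruit|
|quick robot heart |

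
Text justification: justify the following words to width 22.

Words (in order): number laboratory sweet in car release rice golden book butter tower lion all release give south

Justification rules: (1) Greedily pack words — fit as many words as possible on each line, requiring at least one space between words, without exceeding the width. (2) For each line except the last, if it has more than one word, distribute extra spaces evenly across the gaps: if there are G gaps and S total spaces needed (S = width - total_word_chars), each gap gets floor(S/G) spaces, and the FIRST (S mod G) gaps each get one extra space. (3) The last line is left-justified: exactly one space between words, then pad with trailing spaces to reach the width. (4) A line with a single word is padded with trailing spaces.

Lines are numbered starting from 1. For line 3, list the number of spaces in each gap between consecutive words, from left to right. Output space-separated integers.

Line 1: ['number', 'laboratory'] (min_width=17, slack=5)
Line 2: ['sweet', 'in', 'car', 'release'] (min_width=20, slack=2)
Line 3: ['rice', 'golden', 'book'] (min_width=16, slack=6)
Line 4: ['butter', 'tower', 'lion', 'all'] (min_width=21, slack=1)
Line 5: ['release', 'give', 'south'] (min_width=18, slack=4)

Answer: 4 4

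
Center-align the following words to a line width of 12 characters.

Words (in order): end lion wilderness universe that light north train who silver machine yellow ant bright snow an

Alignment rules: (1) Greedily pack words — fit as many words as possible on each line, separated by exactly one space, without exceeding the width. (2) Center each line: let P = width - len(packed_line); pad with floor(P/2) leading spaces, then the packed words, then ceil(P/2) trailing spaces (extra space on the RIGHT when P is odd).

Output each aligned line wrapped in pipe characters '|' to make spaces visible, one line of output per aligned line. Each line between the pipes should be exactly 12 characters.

Line 1: ['end', 'lion'] (min_width=8, slack=4)
Line 2: ['wilderness'] (min_width=10, slack=2)
Line 3: ['universe'] (min_width=8, slack=4)
Line 4: ['that', 'light'] (min_width=10, slack=2)
Line 5: ['north', 'train'] (min_width=11, slack=1)
Line 6: ['who', 'silver'] (min_width=10, slack=2)
Line 7: ['machine'] (min_width=7, slack=5)
Line 8: ['yellow', 'ant'] (min_width=10, slack=2)
Line 9: ['bright', 'snow'] (min_width=11, slack=1)
Line 10: ['an'] (min_width=2, slack=10)

Answer: |  end lion  |
| wilderness |
|  universe  |
| that light |
|north train |
| who silver |
|  machine   |
| yellow ant |
|bright snow |
|     an     |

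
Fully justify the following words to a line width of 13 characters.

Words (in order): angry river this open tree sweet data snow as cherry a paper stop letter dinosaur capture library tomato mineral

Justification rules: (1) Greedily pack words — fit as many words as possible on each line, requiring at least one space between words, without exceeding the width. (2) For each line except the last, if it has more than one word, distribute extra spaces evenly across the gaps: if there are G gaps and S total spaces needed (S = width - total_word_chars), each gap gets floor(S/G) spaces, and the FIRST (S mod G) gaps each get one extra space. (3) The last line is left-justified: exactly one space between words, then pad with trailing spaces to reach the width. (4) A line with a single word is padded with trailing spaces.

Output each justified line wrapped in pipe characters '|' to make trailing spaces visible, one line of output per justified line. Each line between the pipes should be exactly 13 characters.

Line 1: ['angry', 'river'] (min_width=11, slack=2)
Line 2: ['this', 'open'] (min_width=9, slack=4)
Line 3: ['tree', 'sweet'] (min_width=10, slack=3)
Line 4: ['data', 'snow', 'as'] (min_width=12, slack=1)
Line 5: ['cherry', 'a'] (min_width=8, slack=5)
Line 6: ['paper', 'stop'] (min_width=10, slack=3)
Line 7: ['letter'] (min_width=6, slack=7)
Line 8: ['dinosaur'] (min_width=8, slack=5)
Line 9: ['capture'] (min_width=7, slack=6)
Line 10: ['library'] (min_width=7, slack=6)
Line 11: ['tomato'] (min_width=6, slack=7)
Line 12: ['mineral'] (min_width=7, slack=6)

Answer: |angry   river|
|this     open|
|tree    sweet|
|data  snow as|
|cherry      a|
|paper    stop|
|letter       |
|dinosaur     |
|capture      |
|library      |
|tomato       |
|mineral      |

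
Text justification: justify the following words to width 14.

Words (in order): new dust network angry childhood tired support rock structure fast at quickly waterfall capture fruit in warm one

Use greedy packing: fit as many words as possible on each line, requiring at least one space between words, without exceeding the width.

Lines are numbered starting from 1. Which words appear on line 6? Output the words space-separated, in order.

Answer: fast at

Derivation:
Line 1: ['new', 'dust'] (min_width=8, slack=6)
Line 2: ['network', 'angry'] (min_width=13, slack=1)
Line 3: ['childhood'] (min_width=9, slack=5)
Line 4: ['tired', 'support'] (min_width=13, slack=1)
Line 5: ['rock', 'structure'] (min_width=14, slack=0)
Line 6: ['fast', 'at'] (min_width=7, slack=7)
Line 7: ['quickly'] (min_width=7, slack=7)
Line 8: ['waterfall'] (min_width=9, slack=5)
Line 9: ['capture', 'fruit'] (min_width=13, slack=1)
Line 10: ['in', 'warm', 'one'] (min_width=11, slack=3)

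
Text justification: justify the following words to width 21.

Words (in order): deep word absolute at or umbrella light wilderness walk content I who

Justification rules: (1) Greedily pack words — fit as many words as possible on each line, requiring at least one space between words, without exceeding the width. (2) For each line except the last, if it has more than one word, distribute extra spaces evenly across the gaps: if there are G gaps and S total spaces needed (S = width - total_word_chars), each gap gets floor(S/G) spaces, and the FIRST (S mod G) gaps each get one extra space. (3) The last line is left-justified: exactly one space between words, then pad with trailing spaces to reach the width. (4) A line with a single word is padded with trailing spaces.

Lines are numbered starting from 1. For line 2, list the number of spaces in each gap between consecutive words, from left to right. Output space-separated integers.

Line 1: ['deep', 'word', 'absolute', 'at'] (min_width=21, slack=0)
Line 2: ['or', 'umbrella', 'light'] (min_width=17, slack=4)
Line 3: ['wilderness', 'walk'] (min_width=15, slack=6)
Line 4: ['content', 'I', 'who'] (min_width=13, slack=8)

Answer: 3 3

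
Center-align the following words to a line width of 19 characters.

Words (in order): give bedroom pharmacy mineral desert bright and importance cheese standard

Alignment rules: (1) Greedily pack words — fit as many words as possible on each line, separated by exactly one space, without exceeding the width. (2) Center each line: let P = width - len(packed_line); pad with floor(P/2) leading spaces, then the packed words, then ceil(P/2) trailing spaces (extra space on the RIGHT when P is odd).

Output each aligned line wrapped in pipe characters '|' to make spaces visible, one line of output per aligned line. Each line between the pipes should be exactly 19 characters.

Line 1: ['give', 'bedroom'] (min_width=12, slack=7)
Line 2: ['pharmacy', 'mineral'] (min_width=16, slack=3)
Line 3: ['desert', 'bright', 'and'] (min_width=17, slack=2)
Line 4: ['importance', 'cheese'] (min_width=17, slack=2)
Line 5: ['standard'] (min_width=8, slack=11)

Answer: |   give bedroom    |
| pharmacy mineral  |
| desert bright and |
| importance cheese |
|     standard      |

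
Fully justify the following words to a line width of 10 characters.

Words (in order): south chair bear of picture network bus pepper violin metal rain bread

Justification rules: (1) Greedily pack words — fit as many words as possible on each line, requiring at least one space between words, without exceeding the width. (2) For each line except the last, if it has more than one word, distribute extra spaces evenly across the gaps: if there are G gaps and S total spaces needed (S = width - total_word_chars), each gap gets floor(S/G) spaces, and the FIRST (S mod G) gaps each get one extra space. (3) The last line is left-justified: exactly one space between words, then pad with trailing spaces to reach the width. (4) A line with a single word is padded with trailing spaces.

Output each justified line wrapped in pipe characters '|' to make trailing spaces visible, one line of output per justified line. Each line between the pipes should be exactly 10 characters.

Answer: |south     |
|chair bear|
|of picture|
|network   |
|bus pepper|
|violin    |
|metal rain|
|bread     |

Derivation:
Line 1: ['south'] (min_width=5, slack=5)
Line 2: ['chair', 'bear'] (min_width=10, slack=0)
Line 3: ['of', 'picture'] (min_width=10, slack=0)
Line 4: ['network'] (min_width=7, slack=3)
Line 5: ['bus', 'pepper'] (min_width=10, slack=0)
Line 6: ['violin'] (min_width=6, slack=4)
Line 7: ['metal', 'rain'] (min_width=10, slack=0)
Line 8: ['bread'] (min_width=5, slack=5)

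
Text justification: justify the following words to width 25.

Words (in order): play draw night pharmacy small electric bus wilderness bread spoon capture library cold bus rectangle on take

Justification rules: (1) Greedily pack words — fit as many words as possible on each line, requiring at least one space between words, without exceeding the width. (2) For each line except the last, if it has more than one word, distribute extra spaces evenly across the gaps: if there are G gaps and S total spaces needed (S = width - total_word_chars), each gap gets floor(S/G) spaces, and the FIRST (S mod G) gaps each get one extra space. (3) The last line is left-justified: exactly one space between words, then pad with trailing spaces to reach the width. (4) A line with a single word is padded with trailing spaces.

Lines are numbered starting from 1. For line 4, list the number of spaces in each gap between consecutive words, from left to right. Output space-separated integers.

Answer: 2 1 1

Derivation:
Line 1: ['play', 'draw', 'night', 'pharmacy'] (min_width=24, slack=1)
Line 2: ['small', 'electric', 'bus'] (min_width=18, slack=7)
Line 3: ['wilderness', 'bread', 'spoon'] (min_width=22, slack=3)
Line 4: ['capture', 'library', 'cold', 'bus'] (min_width=24, slack=1)
Line 5: ['rectangle', 'on', 'take'] (min_width=17, slack=8)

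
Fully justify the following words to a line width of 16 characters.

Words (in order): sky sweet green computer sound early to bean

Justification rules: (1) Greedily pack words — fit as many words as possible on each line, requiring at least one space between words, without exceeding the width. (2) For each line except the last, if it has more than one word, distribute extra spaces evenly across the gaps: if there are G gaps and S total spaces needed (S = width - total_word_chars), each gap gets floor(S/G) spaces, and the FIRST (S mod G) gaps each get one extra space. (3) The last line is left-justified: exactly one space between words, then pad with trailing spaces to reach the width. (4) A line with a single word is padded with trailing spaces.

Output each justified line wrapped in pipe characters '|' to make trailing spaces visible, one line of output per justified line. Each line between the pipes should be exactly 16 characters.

Line 1: ['sky', 'sweet', 'green'] (min_width=15, slack=1)
Line 2: ['computer', 'sound'] (min_width=14, slack=2)
Line 3: ['early', 'to', 'bean'] (min_width=13, slack=3)

Answer: |sky  sweet green|
|computer   sound|
|early to bean   |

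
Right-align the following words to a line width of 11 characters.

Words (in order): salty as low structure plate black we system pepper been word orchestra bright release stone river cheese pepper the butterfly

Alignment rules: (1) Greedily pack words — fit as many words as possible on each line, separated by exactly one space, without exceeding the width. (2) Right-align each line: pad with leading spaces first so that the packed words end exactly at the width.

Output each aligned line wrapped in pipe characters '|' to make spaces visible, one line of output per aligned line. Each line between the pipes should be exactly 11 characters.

Answer: |   salty as|
|        low|
|  structure|
|plate black|
|  we system|
|pepper been|
|       word|
|  orchestra|
|     bright|
|    release|
|stone river|
|     cheese|
| pepper the|
|  butterfly|

Derivation:
Line 1: ['salty', 'as'] (min_width=8, slack=3)
Line 2: ['low'] (min_width=3, slack=8)
Line 3: ['structure'] (min_width=9, slack=2)
Line 4: ['plate', 'black'] (min_width=11, slack=0)
Line 5: ['we', 'system'] (min_width=9, slack=2)
Line 6: ['pepper', 'been'] (min_width=11, slack=0)
Line 7: ['word'] (min_width=4, slack=7)
Line 8: ['orchestra'] (min_width=9, slack=2)
Line 9: ['bright'] (min_width=6, slack=5)
Line 10: ['release'] (min_width=7, slack=4)
Line 11: ['stone', 'river'] (min_width=11, slack=0)
Line 12: ['cheese'] (min_width=6, slack=5)
Line 13: ['pepper', 'the'] (min_width=10, slack=1)
Line 14: ['butterfly'] (min_width=9, slack=2)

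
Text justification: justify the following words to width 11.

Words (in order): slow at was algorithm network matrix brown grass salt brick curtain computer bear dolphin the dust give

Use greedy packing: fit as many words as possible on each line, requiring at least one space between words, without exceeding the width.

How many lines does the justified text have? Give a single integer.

Answer: 11

Derivation:
Line 1: ['slow', 'at', 'was'] (min_width=11, slack=0)
Line 2: ['algorithm'] (min_width=9, slack=2)
Line 3: ['network'] (min_width=7, slack=4)
Line 4: ['matrix'] (min_width=6, slack=5)
Line 5: ['brown', 'grass'] (min_width=11, slack=0)
Line 6: ['salt', 'brick'] (min_width=10, slack=1)
Line 7: ['curtain'] (min_width=7, slack=4)
Line 8: ['computer'] (min_width=8, slack=3)
Line 9: ['bear'] (min_width=4, slack=7)
Line 10: ['dolphin', 'the'] (min_width=11, slack=0)
Line 11: ['dust', 'give'] (min_width=9, slack=2)
Total lines: 11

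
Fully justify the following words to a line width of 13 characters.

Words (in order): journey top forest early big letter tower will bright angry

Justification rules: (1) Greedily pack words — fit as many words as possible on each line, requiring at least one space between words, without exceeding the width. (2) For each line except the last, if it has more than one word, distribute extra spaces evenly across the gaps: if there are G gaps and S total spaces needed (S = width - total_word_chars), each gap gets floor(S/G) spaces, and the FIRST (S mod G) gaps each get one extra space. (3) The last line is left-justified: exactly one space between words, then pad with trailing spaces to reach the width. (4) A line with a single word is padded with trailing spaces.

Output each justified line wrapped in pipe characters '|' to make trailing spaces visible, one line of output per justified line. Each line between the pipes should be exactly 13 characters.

Answer: |journey   top|
|forest  early|
|big    letter|
|tower    will|
|bright angry |

Derivation:
Line 1: ['journey', 'top'] (min_width=11, slack=2)
Line 2: ['forest', 'early'] (min_width=12, slack=1)
Line 3: ['big', 'letter'] (min_width=10, slack=3)
Line 4: ['tower', 'will'] (min_width=10, slack=3)
Line 5: ['bright', 'angry'] (min_width=12, slack=1)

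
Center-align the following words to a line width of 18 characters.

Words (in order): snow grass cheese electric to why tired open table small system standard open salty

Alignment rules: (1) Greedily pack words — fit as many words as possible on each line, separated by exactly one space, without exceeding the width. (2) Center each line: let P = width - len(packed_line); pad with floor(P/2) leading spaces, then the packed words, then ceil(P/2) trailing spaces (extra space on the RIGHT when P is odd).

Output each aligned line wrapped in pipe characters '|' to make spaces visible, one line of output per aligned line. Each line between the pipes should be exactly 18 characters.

Answer: |snow grass cheese |
| electric to why  |
| tired open table |
|   small system   |
|  standard open   |
|      salty       |

Derivation:
Line 1: ['snow', 'grass', 'cheese'] (min_width=17, slack=1)
Line 2: ['electric', 'to', 'why'] (min_width=15, slack=3)
Line 3: ['tired', 'open', 'table'] (min_width=16, slack=2)
Line 4: ['small', 'system'] (min_width=12, slack=6)
Line 5: ['standard', 'open'] (min_width=13, slack=5)
Line 6: ['salty'] (min_width=5, slack=13)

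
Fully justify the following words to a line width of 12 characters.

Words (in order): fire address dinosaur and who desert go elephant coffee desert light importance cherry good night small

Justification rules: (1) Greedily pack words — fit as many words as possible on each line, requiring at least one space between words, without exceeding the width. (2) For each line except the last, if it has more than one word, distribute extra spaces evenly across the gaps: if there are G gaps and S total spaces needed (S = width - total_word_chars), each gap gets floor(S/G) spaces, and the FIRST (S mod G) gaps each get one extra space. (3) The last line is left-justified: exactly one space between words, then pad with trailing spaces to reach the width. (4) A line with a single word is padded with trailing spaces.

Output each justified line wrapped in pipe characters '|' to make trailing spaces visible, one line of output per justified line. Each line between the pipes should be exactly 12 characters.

Answer: |fire address|
|dinosaur and|
|who   desert|
|go  elephant|
|coffee      |
|desert light|
|importance  |
|cherry  good|
|night small |

Derivation:
Line 1: ['fire', 'address'] (min_width=12, slack=0)
Line 2: ['dinosaur', 'and'] (min_width=12, slack=0)
Line 3: ['who', 'desert'] (min_width=10, slack=2)
Line 4: ['go', 'elephant'] (min_width=11, slack=1)
Line 5: ['coffee'] (min_width=6, slack=6)
Line 6: ['desert', 'light'] (min_width=12, slack=0)
Line 7: ['importance'] (min_width=10, slack=2)
Line 8: ['cherry', 'good'] (min_width=11, slack=1)
Line 9: ['night', 'small'] (min_width=11, slack=1)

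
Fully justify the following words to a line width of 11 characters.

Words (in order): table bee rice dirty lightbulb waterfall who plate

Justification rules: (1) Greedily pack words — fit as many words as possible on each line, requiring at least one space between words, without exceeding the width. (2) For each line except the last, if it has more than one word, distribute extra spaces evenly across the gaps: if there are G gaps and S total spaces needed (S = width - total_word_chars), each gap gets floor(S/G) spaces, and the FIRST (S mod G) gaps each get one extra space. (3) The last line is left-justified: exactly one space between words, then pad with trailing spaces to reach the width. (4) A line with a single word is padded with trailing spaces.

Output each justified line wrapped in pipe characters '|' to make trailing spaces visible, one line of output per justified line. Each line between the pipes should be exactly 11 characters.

Answer: |table   bee|
|rice  dirty|
|lightbulb  |
|waterfall  |
|who plate  |

Derivation:
Line 1: ['table', 'bee'] (min_width=9, slack=2)
Line 2: ['rice', 'dirty'] (min_width=10, slack=1)
Line 3: ['lightbulb'] (min_width=9, slack=2)
Line 4: ['waterfall'] (min_width=9, slack=2)
Line 5: ['who', 'plate'] (min_width=9, slack=2)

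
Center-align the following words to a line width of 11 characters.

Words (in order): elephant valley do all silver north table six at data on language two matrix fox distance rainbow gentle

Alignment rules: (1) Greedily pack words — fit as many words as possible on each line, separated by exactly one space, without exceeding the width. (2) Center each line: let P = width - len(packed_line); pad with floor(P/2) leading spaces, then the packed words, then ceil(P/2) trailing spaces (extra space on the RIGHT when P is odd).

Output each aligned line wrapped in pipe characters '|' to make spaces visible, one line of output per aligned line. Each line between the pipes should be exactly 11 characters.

Answer: | elephant  |
| valley do |
|all silver |
|north table|
|six at data|
|on language|
|two matrix |
|    fox    |
| distance  |
|  rainbow  |
|  gentle   |

Derivation:
Line 1: ['elephant'] (min_width=8, slack=3)
Line 2: ['valley', 'do'] (min_width=9, slack=2)
Line 3: ['all', 'silver'] (min_width=10, slack=1)
Line 4: ['north', 'table'] (min_width=11, slack=0)
Line 5: ['six', 'at', 'data'] (min_width=11, slack=0)
Line 6: ['on', 'language'] (min_width=11, slack=0)
Line 7: ['two', 'matrix'] (min_width=10, slack=1)
Line 8: ['fox'] (min_width=3, slack=8)
Line 9: ['distance'] (min_width=8, slack=3)
Line 10: ['rainbow'] (min_width=7, slack=4)
Line 11: ['gentle'] (min_width=6, slack=5)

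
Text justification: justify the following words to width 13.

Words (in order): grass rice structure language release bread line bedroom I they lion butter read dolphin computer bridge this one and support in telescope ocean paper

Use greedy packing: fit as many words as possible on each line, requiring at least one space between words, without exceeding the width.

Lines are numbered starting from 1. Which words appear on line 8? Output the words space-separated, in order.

Line 1: ['grass', 'rice'] (min_width=10, slack=3)
Line 2: ['structure'] (min_width=9, slack=4)
Line 3: ['language'] (min_width=8, slack=5)
Line 4: ['release', 'bread'] (min_width=13, slack=0)
Line 5: ['line', 'bedroom'] (min_width=12, slack=1)
Line 6: ['I', 'they', 'lion'] (min_width=11, slack=2)
Line 7: ['butter', 'read'] (min_width=11, slack=2)
Line 8: ['dolphin'] (min_width=7, slack=6)
Line 9: ['computer'] (min_width=8, slack=5)
Line 10: ['bridge', 'this'] (min_width=11, slack=2)
Line 11: ['one', 'and'] (min_width=7, slack=6)
Line 12: ['support', 'in'] (min_width=10, slack=3)
Line 13: ['telescope'] (min_width=9, slack=4)
Line 14: ['ocean', 'paper'] (min_width=11, slack=2)

Answer: dolphin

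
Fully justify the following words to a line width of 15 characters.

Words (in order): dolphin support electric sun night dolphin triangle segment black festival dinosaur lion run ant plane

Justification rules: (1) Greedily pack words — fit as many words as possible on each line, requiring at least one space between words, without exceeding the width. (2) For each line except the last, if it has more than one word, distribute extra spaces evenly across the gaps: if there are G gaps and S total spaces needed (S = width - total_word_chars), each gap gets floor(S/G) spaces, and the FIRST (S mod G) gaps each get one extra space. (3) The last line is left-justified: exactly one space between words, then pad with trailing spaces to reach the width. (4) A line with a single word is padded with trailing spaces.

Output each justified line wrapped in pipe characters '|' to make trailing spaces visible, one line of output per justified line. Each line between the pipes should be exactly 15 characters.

Answer: |dolphin support|
|electric    sun|
|night   dolphin|
|triangle       |
|segment   black|
|festival       |
|dinosaur   lion|
|run ant plane  |

Derivation:
Line 1: ['dolphin', 'support'] (min_width=15, slack=0)
Line 2: ['electric', 'sun'] (min_width=12, slack=3)
Line 3: ['night', 'dolphin'] (min_width=13, slack=2)
Line 4: ['triangle'] (min_width=8, slack=7)
Line 5: ['segment', 'black'] (min_width=13, slack=2)
Line 6: ['festival'] (min_width=8, slack=7)
Line 7: ['dinosaur', 'lion'] (min_width=13, slack=2)
Line 8: ['run', 'ant', 'plane'] (min_width=13, slack=2)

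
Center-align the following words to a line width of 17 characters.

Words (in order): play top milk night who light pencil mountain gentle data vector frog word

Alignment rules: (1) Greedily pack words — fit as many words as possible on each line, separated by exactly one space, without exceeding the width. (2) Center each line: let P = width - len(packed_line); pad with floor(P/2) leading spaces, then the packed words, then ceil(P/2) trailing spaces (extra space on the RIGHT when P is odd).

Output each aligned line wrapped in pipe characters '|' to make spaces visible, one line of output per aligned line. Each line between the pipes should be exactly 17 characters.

Line 1: ['play', 'top', 'milk'] (min_width=13, slack=4)
Line 2: ['night', 'who', 'light'] (min_width=15, slack=2)
Line 3: ['pencil', 'mountain'] (min_width=15, slack=2)
Line 4: ['gentle', 'data'] (min_width=11, slack=6)
Line 5: ['vector', 'frog', 'word'] (min_width=16, slack=1)

Answer: |  play top milk  |
| night who light |
| pencil mountain |
|   gentle data   |
|vector frog word |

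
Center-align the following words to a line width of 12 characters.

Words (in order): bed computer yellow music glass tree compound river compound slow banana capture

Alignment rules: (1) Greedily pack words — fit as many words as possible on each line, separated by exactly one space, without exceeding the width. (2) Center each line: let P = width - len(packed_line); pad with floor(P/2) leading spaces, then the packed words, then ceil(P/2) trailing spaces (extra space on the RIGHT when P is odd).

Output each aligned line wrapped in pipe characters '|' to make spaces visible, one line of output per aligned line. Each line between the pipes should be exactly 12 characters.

Line 1: ['bed', 'computer'] (min_width=12, slack=0)
Line 2: ['yellow', 'music'] (min_width=12, slack=0)
Line 3: ['glass', 'tree'] (min_width=10, slack=2)
Line 4: ['compound'] (min_width=8, slack=4)
Line 5: ['river'] (min_width=5, slack=7)
Line 6: ['compound'] (min_width=8, slack=4)
Line 7: ['slow', 'banana'] (min_width=11, slack=1)
Line 8: ['capture'] (min_width=7, slack=5)

Answer: |bed computer|
|yellow music|
| glass tree |
|  compound  |
|   river    |
|  compound  |
|slow banana |
|  capture   |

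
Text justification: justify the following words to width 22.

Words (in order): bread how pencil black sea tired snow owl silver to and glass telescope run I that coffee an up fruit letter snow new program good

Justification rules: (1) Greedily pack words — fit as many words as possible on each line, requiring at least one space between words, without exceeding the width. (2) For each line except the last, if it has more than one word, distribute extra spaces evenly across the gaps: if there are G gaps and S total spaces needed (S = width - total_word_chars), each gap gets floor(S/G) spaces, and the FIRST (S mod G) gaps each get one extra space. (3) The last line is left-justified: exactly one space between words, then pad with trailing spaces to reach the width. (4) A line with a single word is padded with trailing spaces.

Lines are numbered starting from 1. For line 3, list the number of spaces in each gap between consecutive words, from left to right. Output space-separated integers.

Answer: 2 2 2

Derivation:
Line 1: ['bread', 'how', 'pencil', 'black'] (min_width=22, slack=0)
Line 2: ['sea', 'tired', 'snow', 'owl'] (min_width=18, slack=4)
Line 3: ['silver', 'to', 'and', 'glass'] (min_width=19, slack=3)
Line 4: ['telescope', 'run', 'I', 'that'] (min_width=20, slack=2)
Line 5: ['coffee', 'an', 'up', 'fruit'] (min_width=18, slack=4)
Line 6: ['letter', 'snow', 'new'] (min_width=15, slack=7)
Line 7: ['program', 'good'] (min_width=12, slack=10)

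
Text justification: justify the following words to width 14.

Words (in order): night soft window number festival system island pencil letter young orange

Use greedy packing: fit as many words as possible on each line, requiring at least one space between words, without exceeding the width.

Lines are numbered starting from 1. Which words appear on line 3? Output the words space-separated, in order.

Answer: festival

Derivation:
Line 1: ['night', 'soft'] (min_width=10, slack=4)
Line 2: ['window', 'number'] (min_width=13, slack=1)
Line 3: ['festival'] (min_width=8, slack=6)
Line 4: ['system', 'island'] (min_width=13, slack=1)
Line 5: ['pencil', 'letter'] (min_width=13, slack=1)
Line 6: ['young', 'orange'] (min_width=12, slack=2)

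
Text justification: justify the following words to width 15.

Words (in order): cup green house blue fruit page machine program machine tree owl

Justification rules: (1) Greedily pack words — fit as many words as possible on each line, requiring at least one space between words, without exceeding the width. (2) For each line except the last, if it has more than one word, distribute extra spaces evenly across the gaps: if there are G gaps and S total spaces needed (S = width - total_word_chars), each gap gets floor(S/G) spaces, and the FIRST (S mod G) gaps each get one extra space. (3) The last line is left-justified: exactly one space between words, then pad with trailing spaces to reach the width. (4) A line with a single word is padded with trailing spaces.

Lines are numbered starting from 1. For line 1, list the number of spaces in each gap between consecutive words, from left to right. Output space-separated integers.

Line 1: ['cup', 'green', 'house'] (min_width=15, slack=0)
Line 2: ['blue', 'fruit', 'page'] (min_width=15, slack=0)
Line 3: ['machine', 'program'] (min_width=15, slack=0)
Line 4: ['machine', 'tree'] (min_width=12, slack=3)
Line 5: ['owl'] (min_width=3, slack=12)

Answer: 1 1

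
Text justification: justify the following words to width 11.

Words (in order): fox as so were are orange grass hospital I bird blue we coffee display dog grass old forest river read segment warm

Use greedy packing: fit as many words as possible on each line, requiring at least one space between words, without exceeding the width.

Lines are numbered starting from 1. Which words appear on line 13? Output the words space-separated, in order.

Answer: warm

Derivation:
Line 1: ['fox', 'as', 'so'] (min_width=9, slack=2)
Line 2: ['were', 'are'] (min_width=8, slack=3)
Line 3: ['orange'] (min_width=6, slack=5)
Line 4: ['grass'] (min_width=5, slack=6)
Line 5: ['hospital', 'I'] (min_width=10, slack=1)
Line 6: ['bird', 'blue'] (min_width=9, slack=2)
Line 7: ['we', 'coffee'] (min_width=9, slack=2)
Line 8: ['display', 'dog'] (min_width=11, slack=0)
Line 9: ['grass', 'old'] (min_width=9, slack=2)
Line 10: ['forest'] (min_width=6, slack=5)
Line 11: ['river', 'read'] (min_width=10, slack=1)
Line 12: ['segment'] (min_width=7, slack=4)
Line 13: ['warm'] (min_width=4, slack=7)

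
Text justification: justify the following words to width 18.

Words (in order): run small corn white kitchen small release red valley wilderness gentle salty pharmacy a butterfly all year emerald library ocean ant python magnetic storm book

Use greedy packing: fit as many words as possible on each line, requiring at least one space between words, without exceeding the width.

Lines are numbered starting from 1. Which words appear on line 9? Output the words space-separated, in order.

Line 1: ['run', 'small', 'corn'] (min_width=14, slack=4)
Line 2: ['white', 'kitchen'] (min_width=13, slack=5)
Line 3: ['small', 'release', 'red'] (min_width=17, slack=1)
Line 4: ['valley', 'wilderness'] (min_width=17, slack=1)
Line 5: ['gentle', 'salty'] (min_width=12, slack=6)
Line 6: ['pharmacy', 'a'] (min_width=10, slack=8)
Line 7: ['butterfly', 'all', 'year'] (min_width=18, slack=0)
Line 8: ['emerald', 'library'] (min_width=15, slack=3)
Line 9: ['ocean', 'ant', 'python'] (min_width=16, slack=2)
Line 10: ['magnetic', 'storm'] (min_width=14, slack=4)
Line 11: ['book'] (min_width=4, slack=14)

Answer: ocean ant python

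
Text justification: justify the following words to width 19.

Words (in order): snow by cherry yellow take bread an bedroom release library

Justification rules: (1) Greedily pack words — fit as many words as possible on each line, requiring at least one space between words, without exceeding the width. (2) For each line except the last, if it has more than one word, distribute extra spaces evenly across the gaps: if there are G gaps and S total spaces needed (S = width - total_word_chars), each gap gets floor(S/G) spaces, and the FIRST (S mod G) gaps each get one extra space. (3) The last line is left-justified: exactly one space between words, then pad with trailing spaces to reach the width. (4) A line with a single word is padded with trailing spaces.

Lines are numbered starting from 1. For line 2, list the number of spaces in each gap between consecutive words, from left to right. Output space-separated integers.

Line 1: ['snow', 'by', 'cherry'] (min_width=14, slack=5)
Line 2: ['yellow', 'take', 'bread'] (min_width=17, slack=2)
Line 3: ['an', 'bedroom', 'release'] (min_width=18, slack=1)
Line 4: ['library'] (min_width=7, slack=12)

Answer: 2 2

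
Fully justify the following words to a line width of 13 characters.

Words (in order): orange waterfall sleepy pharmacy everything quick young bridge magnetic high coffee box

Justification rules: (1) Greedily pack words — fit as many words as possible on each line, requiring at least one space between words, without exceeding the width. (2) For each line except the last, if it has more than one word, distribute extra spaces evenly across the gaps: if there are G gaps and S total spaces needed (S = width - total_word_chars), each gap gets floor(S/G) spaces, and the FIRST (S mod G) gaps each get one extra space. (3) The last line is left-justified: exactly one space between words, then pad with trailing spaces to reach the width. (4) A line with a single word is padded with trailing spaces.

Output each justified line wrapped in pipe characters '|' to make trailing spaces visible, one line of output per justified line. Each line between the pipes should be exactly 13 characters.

Answer: |orange       |
|waterfall    |
|sleepy       |
|pharmacy     |
|everything   |
|quick   young|
|bridge       |
|magnetic high|
|coffee box   |

Derivation:
Line 1: ['orange'] (min_width=6, slack=7)
Line 2: ['waterfall'] (min_width=9, slack=4)
Line 3: ['sleepy'] (min_width=6, slack=7)
Line 4: ['pharmacy'] (min_width=8, slack=5)
Line 5: ['everything'] (min_width=10, slack=3)
Line 6: ['quick', 'young'] (min_width=11, slack=2)
Line 7: ['bridge'] (min_width=6, slack=7)
Line 8: ['magnetic', 'high'] (min_width=13, slack=0)
Line 9: ['coffee', 'box'] (min_width=10, slack=3)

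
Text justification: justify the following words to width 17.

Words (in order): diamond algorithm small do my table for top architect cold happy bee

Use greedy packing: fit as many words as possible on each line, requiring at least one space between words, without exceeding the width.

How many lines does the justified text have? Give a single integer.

Answer: 4

Derivation:
Line 1: ['diamond', 'algorithm'] (min_width=17, slack=0)
Line 2: ['small', 'do', 'my', 'table'] (min_width=17, slack=0)
Line 3: ['for', 'top', 'architect'] (min_width=17, slack=0)
Line 4: ['cold', 'happy', 'bee'] (min_width=14, slack=3)
Total lines: 4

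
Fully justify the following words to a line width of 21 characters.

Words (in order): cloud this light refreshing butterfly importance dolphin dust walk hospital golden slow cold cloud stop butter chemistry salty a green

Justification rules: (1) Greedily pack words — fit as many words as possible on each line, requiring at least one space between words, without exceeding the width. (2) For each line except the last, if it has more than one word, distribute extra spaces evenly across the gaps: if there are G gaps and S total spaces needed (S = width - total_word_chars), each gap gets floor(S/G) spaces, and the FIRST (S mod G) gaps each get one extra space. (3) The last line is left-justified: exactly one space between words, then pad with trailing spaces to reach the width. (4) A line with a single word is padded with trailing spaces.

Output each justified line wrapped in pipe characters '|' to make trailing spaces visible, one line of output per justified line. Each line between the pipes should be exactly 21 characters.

Line 1: ['cloud', 'this', 'light'] (min_width=16, slack=5)
Line 2: ['refreshing', 'butterfly'] (min_width=20, slack=1)
Line 3: ['importance', 'dolphin'] (min_width=18, slack=3)
Line 4: ['dust', 'walk', 'hospital'] (min_width=18, slack=3)
Line 5: ['golden', 'slow', 'cold'] (min_width=16, slack=5)
Line 6: ['cloud', 'stop', 'butter'] (min_width=17, slack=4)
Line 7: ['chemistry', 'salty', 'a'] (min_width=17, slack=4)
Line 8: ['green'] (min_width=5, slack=16)

Answer: |cloud    this   light|
|refreshing  butterfly|
|importance    dolphin|
|dust   walk  hospital|
|golden    slow   cold|
|cloud   stop   butter|
|chemistry   salty   a|
|green                |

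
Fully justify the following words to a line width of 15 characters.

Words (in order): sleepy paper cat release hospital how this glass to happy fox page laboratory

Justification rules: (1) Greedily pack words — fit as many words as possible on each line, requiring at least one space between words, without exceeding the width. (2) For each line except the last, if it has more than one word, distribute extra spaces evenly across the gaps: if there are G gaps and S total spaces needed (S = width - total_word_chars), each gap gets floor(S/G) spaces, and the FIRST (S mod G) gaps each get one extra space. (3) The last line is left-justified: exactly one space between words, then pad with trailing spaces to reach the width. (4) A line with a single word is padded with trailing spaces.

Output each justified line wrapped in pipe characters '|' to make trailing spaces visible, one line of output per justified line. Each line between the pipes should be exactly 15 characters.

Line 1: ['sleepy', 'paper'] (min_width=12, slack=3)
Line 2: ['cat', 'release'] (min_width=11, slack=4)
Line 3: ['hospital', 'how'] (min_width=12, slack=3)
Line 4: ['this', 'glass', 'to'] (min_width=13, slack=2)
Line 5: ['happy', 'fox', 'page'] (min_width=14, slack=1)
Line 6: ['laboratory'] (min_width=10, slack=5)

Answer: |sleepy    paper|
|cat     release|
|hospital    how|
|this  glass  to|
|happy  fox page|
|laboratory     |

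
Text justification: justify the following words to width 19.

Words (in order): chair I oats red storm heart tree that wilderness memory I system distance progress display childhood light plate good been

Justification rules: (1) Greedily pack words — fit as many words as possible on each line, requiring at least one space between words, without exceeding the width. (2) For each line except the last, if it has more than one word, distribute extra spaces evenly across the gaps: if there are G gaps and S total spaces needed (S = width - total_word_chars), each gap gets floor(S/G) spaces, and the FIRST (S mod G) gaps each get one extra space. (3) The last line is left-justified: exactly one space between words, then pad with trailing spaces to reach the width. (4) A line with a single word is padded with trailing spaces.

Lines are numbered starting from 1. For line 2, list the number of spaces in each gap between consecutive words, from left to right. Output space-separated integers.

Line 1: ['chair', 'I', 'oats', 'red'] (min_width=16, slack=3)
Line 2: ['storm', 'heart', 'tree'] (min_width=16, slack=3)
Line 3: ['that', 'wilderness'] (min_width=15, slack=4)
Line 4: ['memory', 'I', 'system'] (min_width=15, slack=4)
Line 5: ['distance', 'progress'] (min_width=17, slack=2)
Line 6: ['display', 'childhood'] (min_width=17, slack=2)
Line 7: ['light', 'plate', 'good'] (min_width=16, slack=3)
Line 8: ['been'] (min_width=4, slack=15)

Answer: 3 2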